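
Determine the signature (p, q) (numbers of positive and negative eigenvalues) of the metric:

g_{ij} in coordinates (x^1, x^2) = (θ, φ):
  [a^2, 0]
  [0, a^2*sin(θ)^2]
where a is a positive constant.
The metric is diagonal, so its eigenvalues are the diagonal entries: a^2, a^2*sin(θ)^2 (at a generic point, where coordinate-dependent entries are positive).
2 positive, 0 negative.
(2, 0) - Riemannian (positive definite)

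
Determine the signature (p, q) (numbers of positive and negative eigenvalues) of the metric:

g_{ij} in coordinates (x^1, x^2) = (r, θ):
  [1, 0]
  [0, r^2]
The metric is diagonal, so its eigenvalues are the diagonal entries: 1, r^2 (at a generic point, where coordinate-dependent entries are positive).
2 positive, 0 negative.
(2, 0) - Riemannian (positive definite)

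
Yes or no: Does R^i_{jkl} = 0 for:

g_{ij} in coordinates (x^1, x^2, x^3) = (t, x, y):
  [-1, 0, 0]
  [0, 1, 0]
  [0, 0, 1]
All metric components are constant, so every Christoffel symbol vanishes and R^i_{jkl} = 0.
Yes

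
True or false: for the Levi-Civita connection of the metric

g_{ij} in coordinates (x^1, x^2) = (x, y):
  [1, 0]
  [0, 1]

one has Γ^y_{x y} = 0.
Γ^y_{x y} = (1/2) g^{yy} (∂_x g_{yy} + ∂_y g_{yx} - ∂_y g_{xy}) = (1/2)(1)((0) + (0) - (0)) = 0
This equals the proposed value 0.
True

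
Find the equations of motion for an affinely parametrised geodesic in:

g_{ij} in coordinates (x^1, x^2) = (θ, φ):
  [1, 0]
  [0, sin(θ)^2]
Geodesic equation: d^2x^k/dλ^2 + Γ^k_{ij} (dx^i/dλ)(dx^j/dλ) = 0.
Non-zero Christoffel symbols:
Γ^θ_{φ φ} = -sin(2*θ)/2
Γ^φ_{θ φ} = 1/tan(θ)
Substituting (the symmetric pair Γ^k_{ij}, Γ^k_{ji} combines into a factor 2):
d^2θ/dλ^2 - (sin(2*θ)/2) (dφ/dλ)^2 = 0
d^2φ/dλ^2 + (2/tan(θ)) (dθ/dλ)(dφ/dλ) = 0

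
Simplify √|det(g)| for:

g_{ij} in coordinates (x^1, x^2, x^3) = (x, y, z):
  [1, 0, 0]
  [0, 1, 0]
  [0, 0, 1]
det(g) = 1
√|det(g)| = 1
Volume element: dV = 1 dx dy dz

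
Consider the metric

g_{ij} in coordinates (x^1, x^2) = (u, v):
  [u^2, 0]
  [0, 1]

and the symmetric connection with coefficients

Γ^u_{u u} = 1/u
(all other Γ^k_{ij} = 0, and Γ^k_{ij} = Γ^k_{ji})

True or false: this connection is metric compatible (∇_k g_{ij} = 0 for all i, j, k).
Using ∇_k g_{ij} = ∂_k g_{ij} - Γ^m_{ki} g_{mj} - Γ^m_{kj} g_{im}:
e.g. ∇_u g_{uu} = (2*u) - (u) - (u) = 0
Every component ∇_k g_{ij} vanishes: the connection is metric compatible.
True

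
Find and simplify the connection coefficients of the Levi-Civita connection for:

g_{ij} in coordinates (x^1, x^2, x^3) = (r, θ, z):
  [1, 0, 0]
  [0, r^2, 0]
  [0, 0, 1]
Using Γ^k_{ij} = (1/2) g^{km} (∂_i g_{mj} + ∂_j g_{mi} - ∂_m g_{ij}); the metric is diagonal, so only the m = k term contributes.
Non-zero symbols (using the symmetry Γ^k_{ij} = Γ^k_{ji}):
Γ^r_{θ θ} = (1/2) g^{rr} (∂_θ g_{rθ} + ∂_θ g_{rθ} - ∂_r g_{θθ}) = (1/2)(1)((0) + (0) - (2*r)) = -r
Γ^θ_{r θ} = (1/2) g^{θθ} (∂_r g_{θθ} + ∂_θ g_{θr} - ∂_θ g_{rθ}) = (1/2)(1/r^2)((2*r) + (0) - (0)) = 1/r
All other Christoffel symbols are zero.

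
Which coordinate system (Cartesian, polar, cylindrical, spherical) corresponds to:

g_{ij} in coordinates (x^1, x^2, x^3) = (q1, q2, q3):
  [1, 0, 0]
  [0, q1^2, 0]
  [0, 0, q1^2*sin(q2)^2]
The line element ds^2 = dq1^2 + q1^2 dq2^2 + q1^2 sin(q2)^2 dq3^2 is dr^2 + r^2 dθ^2 + r^2 sin(θ)^2 dφ^2 with q1 = r, q2 = θ, q3 = φ.
spherical coordinates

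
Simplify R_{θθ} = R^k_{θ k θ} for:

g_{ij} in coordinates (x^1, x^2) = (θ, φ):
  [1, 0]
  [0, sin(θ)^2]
Non-zero Christoffel symbols (Γ^k_{ij} = Γ^k_{ji}):
Γ^θ_{φ φ} = -sin(2*θ)/2
Γ^φ_{θ φ} = 1/tan(θ)
R^θ_{θ θ θ} = 0 (a repeated index in an antisymmetric pair)
R^φ_{θ φ θ} = ∂_φ Γ^φ_{θ θ} - ∂_θ Γ^φ_{θ φ} + Γ^φ_{φ m} Γ^m_{θ θ} - Γ^φ_{θ m} Γ^m_{θ φ}
  = (0) - (-1/sin(θ)^2) + (0) - (1/tan(θ)^2) = 1
R_{θθ} = R^θ_{θ θ θ} + R^φ_{θ φ θ} = (0) + (1) = 1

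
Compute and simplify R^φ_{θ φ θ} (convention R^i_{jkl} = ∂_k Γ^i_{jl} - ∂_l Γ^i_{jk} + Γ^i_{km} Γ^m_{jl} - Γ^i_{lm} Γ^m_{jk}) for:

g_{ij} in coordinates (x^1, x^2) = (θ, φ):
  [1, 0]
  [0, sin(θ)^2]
Non-zero Christoffel symbols (Γ^k_{ij} = Γ^k_{ji}):
Γ^θ_{φ φ} = -sin(2*θ)/2
Γ^φ_{θ φ} = 1/tan(θ)
R^φ_{θ φ θ} = ∂_φ Γ^φ_{θ θ} - ∂_θ Γ^φ_{θ φ} + Γ^φ_{φ m} Γ^m_{θ θ} - Γ^φ_{θ m} Γ^m_{θ φ}
  = (0) - (-1/sin(θ)^2) + (0) - (1/tan(θ)^2) = 1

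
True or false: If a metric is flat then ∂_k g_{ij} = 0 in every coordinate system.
Flatness means R^i_{jkl} = 0; the components can still vary, e.g. the flat plane in polar coordinates has g_{θθ} = r^2.
False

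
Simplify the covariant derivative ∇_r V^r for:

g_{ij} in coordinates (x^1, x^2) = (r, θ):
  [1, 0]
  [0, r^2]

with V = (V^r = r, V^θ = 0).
Non-zero Christoffel symbols:
Γ^r_{θ θ} = -r
Γ^θ_{r θ} = 1/r
∇_r V^r = ∂_r V^r + Γ^r_{r j} V^j
  = (1) + (0)(r) + (0)(0)
  = 1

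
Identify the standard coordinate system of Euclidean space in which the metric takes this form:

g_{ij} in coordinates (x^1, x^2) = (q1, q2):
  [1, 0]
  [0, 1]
All components are constant and the metric is the identity, i.e. orthonormal rectilinear coordinates.
Cartesian (2D) coordinates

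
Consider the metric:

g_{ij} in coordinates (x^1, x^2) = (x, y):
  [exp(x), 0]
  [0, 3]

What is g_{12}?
With x^1 = x, x^2 = y, g_{12} = g_{xy} is the row-1, column-2 entry of the matrix.
g_{12} = 0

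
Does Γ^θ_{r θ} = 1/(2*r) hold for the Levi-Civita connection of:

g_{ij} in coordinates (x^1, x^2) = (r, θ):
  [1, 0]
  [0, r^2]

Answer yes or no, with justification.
Γ^θ_{r θ} = (1/2) g^{θθ} (∂_r g_{θθ} + ∂_θ g_{θr} - ∂_θ g_{rθ}) = (1/2)(1/r^2)((2*r) + (0) - (0)) = 1/r
This differs from the proposed value 1/(2*r).
No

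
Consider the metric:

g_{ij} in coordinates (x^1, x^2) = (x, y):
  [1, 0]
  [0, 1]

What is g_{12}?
With x^1 = x, x^2 = y, g_{12} = g_{xy} is the row-1, column-2 entry of the matrix.
g_{12} = 0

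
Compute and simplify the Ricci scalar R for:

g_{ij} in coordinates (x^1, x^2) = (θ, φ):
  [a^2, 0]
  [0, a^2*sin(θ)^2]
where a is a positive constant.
Non-zero Christoffel symbols (Γ^k_{ij} = Γ^k_{ji}):
Γ^θ_{φ φ} = -sin(2*θ)/2
Γ^φ_{θ φ} = 1/tan(θ)
Ricci tensor (R_{ij} = R^k_{ikj}): R_{θθ} = 1, R_{θφ} = 0, R_{φφ} = sin(θ)^2
Inverse metric: g^{θθ} = 1/a^2, g^{φφ} = 1/(a^2*sin(θ)^2)
R = g^{ij} R_{ij} = (1/a^2)(1) + (1/(a^2*sin(θ)^2))(sin(θ)^2) = 2/a^2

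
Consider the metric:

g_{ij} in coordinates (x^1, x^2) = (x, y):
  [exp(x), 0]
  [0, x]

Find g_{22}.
With x^1 = x, x^2 = y, g_{22} = g_{yy} is the row-2, column-2 entry of the matrix.
g_{22} = x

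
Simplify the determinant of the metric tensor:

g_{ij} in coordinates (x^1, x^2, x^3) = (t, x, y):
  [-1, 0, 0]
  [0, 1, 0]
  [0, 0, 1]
Diagonal metric: det(g) = g_{11}·g_{22}·g_{33}
= (-1)·(1)·(1)
det(g) = -1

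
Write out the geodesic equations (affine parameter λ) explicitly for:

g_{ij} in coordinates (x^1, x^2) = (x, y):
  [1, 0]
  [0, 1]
Geodesic equation: d^2x^k/dλ^2 + Γ^k_{ij} (dx^i/dλ)(dx^j/dλ) = 0.
All Christoffel symbols vanish, so the geodesics are straight lines:
d^2x/dλ^2 = 0
d^2y/dλ^2 = 0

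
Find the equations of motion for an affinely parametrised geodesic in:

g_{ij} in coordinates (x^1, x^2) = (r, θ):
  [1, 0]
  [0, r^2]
Geodesic equation: d^2x^k/dλ^2 + Γ^k_{ij} (dx^i/dλ)(dx^j/dλ) = 0.
Non-zero Christoffel symbols:
Γ^r_{θ θ} = -r
Γ^θ_{r θ} = 1/r
Substituting (the symmetric pair Γ^k_{ij}, Γ^k_{ji} combines into a factor 2):
d^2r/dλ^2 - r (dθ/dλ)^2 = 0
d^2θ/dλ^2 + (2/r) (dr/dλ)(dθ/dλ) = 0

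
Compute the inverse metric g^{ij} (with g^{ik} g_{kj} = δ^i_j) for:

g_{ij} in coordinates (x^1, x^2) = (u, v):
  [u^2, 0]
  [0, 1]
The metric is diagonal, so g^{ij} is diagonal with entries 1/g_{ii}: diag(1/(u^2), 1).
g^{ij}:
  [1/u^2, 0]
  [0, 1]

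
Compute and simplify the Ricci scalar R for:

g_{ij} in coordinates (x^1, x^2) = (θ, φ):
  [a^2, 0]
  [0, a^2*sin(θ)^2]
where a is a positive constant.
Non-zero Christoffel symbols (Γ^k_{ij} = Γ^k_{ji}):
Γ^θ_{φ φ} = -sin(2*θ)/2
Γ^φ_{θ φ} = 1/tan(θ)
Ricci tensor (R_{ij} = R^k_{ikj}): R_{θθ} = 1, R_{θφ} = 0, R_{φφ} = sin(θ)^2
Inverse metric: g^{θθ} = 1/a^2, g^{φφ} = 1/(a^2*sin(θ)^2)
R = g^{ij} R_{ij} = (1/a^2)(1) + (1/(a^2*sin(θ)^2))(sin(θ)^2) = 2/a^2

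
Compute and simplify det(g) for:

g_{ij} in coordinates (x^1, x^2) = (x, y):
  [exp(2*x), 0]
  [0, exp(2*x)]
For a 2×2 metric: det(g) = g_{11}·g_{22} - g_{12}·g_{21}
= (exp(2*x))·(exp(2*x)) - (0)·(0)
= exp(4*x) - 0
det(g) = exp(4*x)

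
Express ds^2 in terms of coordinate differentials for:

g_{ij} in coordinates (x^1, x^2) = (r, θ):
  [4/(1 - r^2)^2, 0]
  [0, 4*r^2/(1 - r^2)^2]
ds^2 = g_{ij} dx^i dx^j; only the non-zero components contribute.
ds^2 = (4/(1 - r^2)^2) dr^2 + (4*r^2/(1 - r^2)^2) dθ^2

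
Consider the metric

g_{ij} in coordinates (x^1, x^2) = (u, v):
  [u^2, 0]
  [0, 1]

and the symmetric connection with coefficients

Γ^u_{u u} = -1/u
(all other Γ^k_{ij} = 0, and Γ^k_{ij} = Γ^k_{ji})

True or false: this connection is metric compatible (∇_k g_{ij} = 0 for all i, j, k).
Using ∇_k g_{ij} = ∂_k g_{ij} - Γ^m_{ki} g_{mj} - Γ^m_{kj} g_{im}:
∇_u g_{uu} = (2*u) - (-u) - (-u) = 4*u ≠ 0
So the connection is not metric compatible (it is not the Levi-Civita connection).
False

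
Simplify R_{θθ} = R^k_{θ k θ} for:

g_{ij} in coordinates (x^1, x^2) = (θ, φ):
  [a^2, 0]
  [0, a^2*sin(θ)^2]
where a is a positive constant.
Non-zero Christoffel symbols (Γ^k_{ij} = Γ^k_{ji}):
Γ^θ_{φ φ} = -sin(2*θ)/2
Γ^φ_{θ φ} = 1/tan(θ)
R^θ_{θ θ θ} = 0 (a repeated index in an antisymmetric pair)
R^φ_{θ φ θ} = ∂_φ Γ^φ_{θ θ} - ∂_θ Γ^φ_{θ φ} + Γ^φ_{φ m} Γ^m_{θ θ} - Γ^φ_{θ m} Γ^m_{θ φ}
  = (0) - (-1/sin(θ)^2) + (0) - (1/tan(θ)^2) = 1
R_{θθ} = R^θ_{θ θ θ} + R^φ_{θ φ θ} = (0) + (1) = 1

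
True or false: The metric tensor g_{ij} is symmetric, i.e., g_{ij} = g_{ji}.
By definition the metric is a symmetric bilinear form, g_{ij} = g_{ji}.
True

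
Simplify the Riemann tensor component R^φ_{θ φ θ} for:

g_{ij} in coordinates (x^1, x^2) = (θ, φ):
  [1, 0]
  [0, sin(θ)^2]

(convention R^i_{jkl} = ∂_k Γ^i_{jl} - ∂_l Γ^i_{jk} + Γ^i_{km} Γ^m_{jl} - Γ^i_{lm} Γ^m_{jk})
Non-zero Christoffel symbols (Γ^k_{ij} = Γ^k_{ji}):
Γ^θ_{φ φ} = -sin(2*θ)/2
Γ^φ_{θ φ} = 1/tan(θ)
R^φ_{θ φ θ} = ∂_φ Γ^φ_{θ θ} - ∂_θ Γ^φ_{θ φ} + Γ^φ_{φ m} Γ^m_{θ θ} - Γ^φ_{θ m} Γ^m_{θ φ}
  = (0) - (-1/sin(θ)^2) + (0) - (1/tan(θ)^2) = 1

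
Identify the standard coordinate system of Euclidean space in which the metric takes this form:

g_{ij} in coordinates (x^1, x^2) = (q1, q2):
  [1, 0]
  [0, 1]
All components are constant and the metric is the identity, i.e. orthonormal rectilinear coordinates.
Cartesian (2D) coordinates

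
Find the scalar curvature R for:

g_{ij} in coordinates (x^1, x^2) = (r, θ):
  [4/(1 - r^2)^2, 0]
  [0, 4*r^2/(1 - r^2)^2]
Non-zero Christoffel symbols (Γ^k_{ij} = Γ^k_{ji}):
Γ^r_{r r} = 2*r/(1 - r^2)
Γ^r_{θ θ} = (r^3 + r)/(r^2 - 1)
Γ^θ_{r θ} = (-r^2 - 1)/(r^3 - r)
Ricci tensor (R_{ij} = R^k_{ikj}): R_{rr} = -4/(r^2 - 1)^2, R_{rθ} = 0, R_{θθ} = -4*r^2/(r^2 - 1)^2
Inverse metric: g^{rr} = (1 - r^2)^2/4, g^{θθ} = (1 - r^2)^2/(4*r^2)
R = g^{ij} R_{ij} = ((1 - r^2)^2/4)(-4/(r^2 - 1)^2) + ((1 - r^2)^2/(4*r^2))(-4*r^2/(r^2 - 1)^2) = -2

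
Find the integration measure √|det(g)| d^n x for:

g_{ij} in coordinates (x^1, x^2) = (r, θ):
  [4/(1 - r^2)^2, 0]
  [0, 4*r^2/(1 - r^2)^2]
det(g) = 16*r^2/(1 - r^2)^4
√|det(g)| = 4*r/(r^2 - 1)^2
Volume element: dV = 4*r/(r^2 - 1)^2 dr dθ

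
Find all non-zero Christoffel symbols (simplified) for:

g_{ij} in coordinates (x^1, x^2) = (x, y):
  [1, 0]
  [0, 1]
Using Γ^k_{ij} = (1/2) g^{km} (∂_i g_{mj} + ∂_j g_{mi} - ∂_m g_{ij}); the metric is diagonal, so only the m = k term contributes.
Every metric component is constant, so all ∂_m g_{ij} = 0 and every Christoffel symbol vanishes.
All Christoffel symbols are zero.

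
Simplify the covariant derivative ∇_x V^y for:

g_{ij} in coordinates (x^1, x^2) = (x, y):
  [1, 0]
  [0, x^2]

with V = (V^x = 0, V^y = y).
Non-zero Christoffel symbols:
Γ^x_{y y} = -x
Γ^y_{x y} = 1/x
∇_x V^y = ∂_x V^y + Γ^y_{x j} V^j
  = (0) + (0)(0) + (1/x)(y)
  = y/x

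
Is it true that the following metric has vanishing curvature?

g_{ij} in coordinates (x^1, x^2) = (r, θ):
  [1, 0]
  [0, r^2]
Non-zero Christoffel symbols:
Γ^r_{θ θ} = -r
Γ^θ_{r θ} = 1/r
Ricci tensor: R_{rr} = 0, R_{rθ} = 0, R_{θθ} = 0
All R_{ij} vanish; in 2 dimensions the Riemann tensor is fully determined by the Ricci tensor, so R^i_{jkl} = 0: the metric is flat (curvilinear coordinates on flat space).
Yes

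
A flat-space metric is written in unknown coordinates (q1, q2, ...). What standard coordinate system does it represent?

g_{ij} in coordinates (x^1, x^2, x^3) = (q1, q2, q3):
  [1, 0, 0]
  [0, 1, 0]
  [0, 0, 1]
All components are constant and the metric is the identity, i.e. orthonormal rectilinear coordinates.
Cartesian (3D) coordinates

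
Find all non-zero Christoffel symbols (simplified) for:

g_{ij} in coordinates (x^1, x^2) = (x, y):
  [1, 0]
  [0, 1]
Using Γ^k_{ij} = (1/2) g^{km} (∂_i g_{mj} + ∂_j g_{mi} - ∂_m g_{ij}); the metric is diagonal, so only the m = k term contributes.
Every metric component is constant, so all ∂_m g_{ij} = 0 and every Christoffel symbol vanishes.
All Christoffel symbols are zero.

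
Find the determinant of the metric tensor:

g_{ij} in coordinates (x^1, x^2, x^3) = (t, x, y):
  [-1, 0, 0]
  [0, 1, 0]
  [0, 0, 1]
Diagonal metric: det(g) = g_{11}·g_{22}·g_{33}
= (-1)·(1)·(1)
det(g) = -1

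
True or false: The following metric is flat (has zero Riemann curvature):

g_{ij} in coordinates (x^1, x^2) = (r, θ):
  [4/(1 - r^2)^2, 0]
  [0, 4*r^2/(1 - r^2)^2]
Non-zero Christoffel symbols:
Γ^r_{r r} = 2*r/(1 - r^2)
Γ^r_{θ θ} = (r^3 + r)/(r^2 - 1)
Γ^θ_{r θ} = (-r^2 - 1)/(r^3 - r)
Ricci tensor: R_{rr} = -4/(r^2 - 1)^2, R_{rθ} = 0, R_{θθ} = -4*r^2/(r^2 - 1)^2
The Ricci tensor is non-zero, so the Riemann tensor is non-zero: not flat.
False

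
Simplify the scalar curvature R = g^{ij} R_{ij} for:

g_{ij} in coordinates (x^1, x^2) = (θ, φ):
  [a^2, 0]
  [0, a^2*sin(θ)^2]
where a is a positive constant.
Non-zero Christoffel symbols (Γ^k_{ij} = Γ^k_{ji}):
Γ^θ_{φ φ} = -sin(2*θ)/2
Γ^φ_{θ φ} = 1/tan(θ)
Ricci tensor (R_{ij} = R^k_{ikj}): R_{θθ} = 1, R_{θφ} = 0, R_{φφ} = sin(θ)^2
Inverse metric: g^{θθ} = 1/a^2, g^{φφ} = 1/(a^2*sin(θ)^2)
R = g^{ij} R_{ij} = (1/a^2)(1) + (1/(a^2*sin(θ)^2))(sin(θ)^2) = 2/a^2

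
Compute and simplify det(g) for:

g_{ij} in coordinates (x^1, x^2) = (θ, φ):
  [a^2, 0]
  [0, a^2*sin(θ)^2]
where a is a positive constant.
For a 2×2 metric: det(g) = g_{11}·g_{22} - g_{12}·g_{21}
= (a^2)·(a^2*sin(θ)^2) - (0)·(0)
= a^4*sin(θ)^2 - 0
det(g) = a^4*sin(θ)^2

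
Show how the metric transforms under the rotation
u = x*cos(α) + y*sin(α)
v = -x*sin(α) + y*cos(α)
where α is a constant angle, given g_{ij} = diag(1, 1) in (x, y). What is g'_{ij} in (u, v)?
Invert the transformation: x = u*cos(α) - v*sin(α), y = u*sin(α) + v*cos(α)
g'_{ij} = (∂x^k/∂x'^i)(∂x^l/∂x'^j) g_{kl}; with g_{kl} = δ_{kl} this is Σ_k (∂x^k/∂x'^i)(∂x^k/∂x'^j).
Jacobian: ∂x/∂u = cos(α), ∂x/∂v = -sin(α), ∂y/∂u = sin(α), ∂y/∂v = cos(α)
g'_{uu} = (cos(α))(cos(α)) + (sin(α))(sin(α)) = 1
g'_{uv} = (cos(α))(-sin(α)) + (sin(α))(cos(α)) = 0
g'_{vv} = (-sin(α))(-sin(α)) + (cos(α))(cos(α)) = 1
g'_{ij} = diag(1, 1)
The Euclidean metric is invariant under rotations.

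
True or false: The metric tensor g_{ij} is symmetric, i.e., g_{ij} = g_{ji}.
By definition the metric is a symmetric bilinear form, g_{ij} = g_{ji}.
True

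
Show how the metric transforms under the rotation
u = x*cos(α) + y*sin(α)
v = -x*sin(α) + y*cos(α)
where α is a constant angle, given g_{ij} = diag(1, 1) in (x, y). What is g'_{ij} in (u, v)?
Invert the transformation: x = u*cos(α) - v*sin(α), y = u*sin(α) + v*cos(α)
g'_{ij} = (∂x^k/∂x'^i)(∂x^l/∂x'^j) g_{kl}; with g_{kl} = δ_{kl} this is Σ_k (∂x^k/∂x'^i)(∂x^k/∂x'^j).
Jacobian: ∂x/∂u = cos(α), ∂x/∂v = -sin(α), ∂y/∂u = sin(α), ∂y/∂v = cos(α)
g'_{uu} = (cos(α))(cos(α)) + (sin(α))(sin(α)) = 1
g'_{uv} = (cos(α))(-sin(α)) + (sin(α))(cos(α)) = 0
g'_{vv} = (-sin(α))(-sin(α)) + (cos(α))(cos(α)) = 1
g'_{ij} = diag(1, 1)
The Euclidean metric is invariant under rotations.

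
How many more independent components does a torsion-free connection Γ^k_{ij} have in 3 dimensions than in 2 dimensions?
Independent components in n dimensions: n × n(n+1)/2 = n^2(n+1)/2.
3D: 3 × 6 = 18
2D: 2 × 3 = 6
Difference = 18 - 6 = 12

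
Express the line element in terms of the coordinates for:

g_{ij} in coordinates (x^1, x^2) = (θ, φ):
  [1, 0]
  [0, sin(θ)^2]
ds^2 = g_{ij} dx^i dx^j; only the non-zero components contribute.
ds^2 = dθ^2 + sin(θ)^2 dφ^2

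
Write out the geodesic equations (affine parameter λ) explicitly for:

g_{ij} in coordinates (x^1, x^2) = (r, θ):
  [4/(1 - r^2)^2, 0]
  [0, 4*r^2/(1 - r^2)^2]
Geodesic equation: d^2x^k/dλ^2 + Γ^k_{ij} (dx^i/dλ)(dx^j/dλ) = 0.
Non-zero Christoffel symbols:
Γ^r_{r r} = 2*r/(1 - r^2)
Γ^r_{θ θ} = (r^3 + r)/(r^2 - 1)
Γ^θ_{r θ} = (-r^2 - 1)/(r^3 - r)
Substituting (the symmetric pair Γ^k_{ij}, Γ^k_{ji} combines into a factor 2):
d^2r/dλ^2 + (2*r/(1 - r^2)) (dr/dλ)^2 + ((r^3 + r)/(r^2 - 1)) (dθ/dλ)^2 = 0
d^2θ/dλ^2 + ((-2*r^2 - 2)/(r^3 - r)) (dr/dλ)(dθ/dλ) = 0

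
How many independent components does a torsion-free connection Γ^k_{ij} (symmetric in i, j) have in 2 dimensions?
Γ^k_{ij} has n choices for the upper index and n(n+1)/2 independent symmetric lower index pairs.
Total = 2 × 2×3/2 = 2 × 3 = 6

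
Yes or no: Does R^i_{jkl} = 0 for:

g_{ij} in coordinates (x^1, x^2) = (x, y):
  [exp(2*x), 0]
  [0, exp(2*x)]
Non-zero Christoffel symbols:
Γ^x_{x x} = 1
Γ^x_{y y} = -1
Γ^y_{x y} = 1
Ricci tensor: R_{xx} = 0, R_{xy} = 0, R_{yy} = 0
All R_{ij} vanish; in 2 dimensions the Riemann tensor is fully determined by the Ricci tensor, so R^i_{jkl} = 0: the metric is flat (curvilinear coordinates on flat space).
Yes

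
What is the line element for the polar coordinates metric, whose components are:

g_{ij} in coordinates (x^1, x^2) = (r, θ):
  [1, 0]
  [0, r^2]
ds^2 = g_{ij} dx^i dx^j; only the non-zero components contribute.
ds^2 = dr^2 + r^2 dθ^2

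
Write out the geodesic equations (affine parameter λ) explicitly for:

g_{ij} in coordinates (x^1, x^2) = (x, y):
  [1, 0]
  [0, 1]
Geodesic equation: d^2x^k/dλ^2 + Γ^k_{ij} (dx^i/dλ)(dx^j/dλ) = 0.
All Christoffel symbols vanish, so the geodesics are straight lines:
d^2x/dλ^2 = 0
d^2y/dλ^2 = 0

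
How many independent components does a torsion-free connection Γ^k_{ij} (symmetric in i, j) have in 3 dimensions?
Γ^k_{ij} has n choices for the upper index and n(n+1)/2 independent symmetric lower index pairs.
Total = 3 × 3×4/2 = 3 × 6 = 18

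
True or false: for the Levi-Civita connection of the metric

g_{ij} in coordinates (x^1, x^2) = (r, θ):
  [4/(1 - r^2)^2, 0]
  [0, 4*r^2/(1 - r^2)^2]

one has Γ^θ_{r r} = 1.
Γ^θ_{r r} = (1/2) g^{θθ} (∂_r g_{θr} + ∂_r g_{θr} - ∂_θ g_{rr}) = (1/2)((1 - r^2)^2/(4*r^2))((0) + (0) - (0)) = 0
This differs from the proposed value 1.
False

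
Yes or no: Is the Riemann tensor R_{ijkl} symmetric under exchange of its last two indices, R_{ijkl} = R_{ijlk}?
It is antisymmetric in the last pair: R_{ijkl} = -R_{ijlk}.
No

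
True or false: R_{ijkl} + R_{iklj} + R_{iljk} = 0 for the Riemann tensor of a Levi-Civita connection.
This is the first (algebraic) Bianchi identity.
True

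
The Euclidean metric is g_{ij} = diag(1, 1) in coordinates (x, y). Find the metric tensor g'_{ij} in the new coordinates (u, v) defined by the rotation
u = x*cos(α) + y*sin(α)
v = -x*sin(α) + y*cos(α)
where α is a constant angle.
Invert the transformation: x = u*cos(α) - v*sin(α), y = u*sin(α) + v*cos(α)
g'_{ij} = (∂x^k/∂x'^i)(∂x^l/∂x'^j) g_{kl}; with g_{kl} = δ_{kl} this is Σ_k (∂x^k/∂x'^i)(∂x^k/∂x'^j).
Jacobian: ∂x/∂u = cos(α), ∂x/∂v = -sin(α), ∂y/∂u = sin(α), ∂y/∂v = cos(α)
g'_{uu} = (cos(α))(cos(α)) + (sin(α))(sin(α)) = 1
g'_{uv} = (cos(α))(-sin(α)) + (sin(α))(cos(α)) = 0
g'_{vv} = (-sin(α))(-sin(α)) + (cos(α))(cos(α)) = 1
g'_{ij} = diag(1, 1)
The Euclidean metric is invariant under rotations.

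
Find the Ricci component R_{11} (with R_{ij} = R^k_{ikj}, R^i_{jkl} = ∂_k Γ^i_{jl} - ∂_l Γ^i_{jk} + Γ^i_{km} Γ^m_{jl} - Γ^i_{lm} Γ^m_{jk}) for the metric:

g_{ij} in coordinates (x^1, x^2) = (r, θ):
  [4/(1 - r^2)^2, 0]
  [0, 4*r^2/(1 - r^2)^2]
Non-zero Christoffel symbols (Γ^k_{ij} = Γ^k_{ji}):
Γ^r_{r r} = 2*r/(1 - r^2)
Γ^r_{θ θ} = (r^3 + r)/(r^2 - 1)
Γ^θ_{r θ} = (-r^2 - 1)/(r^3 - r)
R^r_{r r r} = 0 (a repeated index in an antisymmetric pair)
R^θ_{r θ r} = ∂_θ Γ^θ_{r r} - ∂_r Γ^θ_{r θ} + Γ^θ_{θ m} Γ^m_{r r} - Γ^θ_{r m} Γ^m_{r θ}
  = (0) - ((r^4 + 4*r^2 - 1)/(r^3 - r)^2) + (2*(r^2 + 1)/(r^2 - 1)^2) - ((r^2 + 1)^2/(r^3 - r)^2) = -4/(r^2 - 1)^2
R_{rr} = R^r_{r r r} + R^θ_{r θ r} = (0) + (-4/(r^2 - 1)^2) = -4/(r^2 - 1)^2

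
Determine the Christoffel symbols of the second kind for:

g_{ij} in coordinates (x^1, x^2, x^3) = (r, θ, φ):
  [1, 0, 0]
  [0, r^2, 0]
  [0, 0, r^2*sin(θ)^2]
Using Γ^k_{ij} = (1/2) g^{km} (∂_i g_{mj} + ∂_j g_{mi} - ∂_m g_{ij}); the metric is diagonal, so only the m = k term contributes.
Non-zero symbols (using the symmetry Γ^k_{ij} = Γ^k_{ji}):
Γ^r_{θ θ} = (1/2) g^{rr} (∂_θ g_{rθ} + ∂_θ g_{rθ} - ∂_r g_{θθ}) = (1/2)(1)((0) + (0) - (2*r)) = -r
Γ^r_{φ φ} = (1/2) g^{rr} (∂_φ g_{rφ} + ∂_φ g_{rφ} - ∂_r g_{φφ}) = (1/2)(1)((0) + (0) - (2*r*sin(θ)^2)) = -r*sin(θ)^2
Γ^θ_{r θ} = (1/2) g^{θθ} (∂_r g_{θθ} + ∂_θ g_{θr} - ∂_θ g_{rθ}) = (1/2)(1/r^2)((2*r) + (0) - (0)) = 1/r
Γ^θ_{φ φ} = (1/2) g^{θθ} (∂_φ g_{θφ} + ∂_φ g_{θφ} - ∂_θ g_{φφ}) = (1/2)(1/r^2)((0) + (0) - (r^2*sin(2*θ))) = -sin(2*θ)/2
Γ^φ_{r φ} = (1/2) g^{φφ} (∂_r g_{φφ} + ∂_φ g_{φr} - ∂_φ g_{rφ}) = (1/2)(1/(r^2*sin(θ)^2))((2*r*sin(θ)^2) + (0) - (0)) = 1/r
Γ^φ_{θ φ} = (1/2) g^{φφ} (∂_θ g_{φφ} + ∂_φ g_{φθ} - ∂_φ g_{θφ}) = (1/2)(1/(r^2*sin(θ)^2))((r^2*sin(2*θ)) + (0) - (0)) = 1/tan(θ)
All other Christoffel symbols are zero.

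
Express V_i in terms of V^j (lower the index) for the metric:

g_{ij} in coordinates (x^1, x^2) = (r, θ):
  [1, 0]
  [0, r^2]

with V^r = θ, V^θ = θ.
V_i = g_{ij} V^j:
V_r = (1)(θ) + (0)(θ) = θ
V_θ = (0)(θ) + (r^2)(θ) = r^2*θ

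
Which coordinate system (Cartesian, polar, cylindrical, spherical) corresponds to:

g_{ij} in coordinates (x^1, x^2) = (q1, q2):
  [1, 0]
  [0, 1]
All components are constant and the metric is the identity, i.e. orthonormal rectilinear coordinates.
Cartesian (2D) coordinates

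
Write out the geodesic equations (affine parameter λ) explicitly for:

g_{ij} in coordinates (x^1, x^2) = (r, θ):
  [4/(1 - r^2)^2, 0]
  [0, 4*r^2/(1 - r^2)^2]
Geodesic equation: d^2x^k/dλ^2 + Γ^k_{ij} (dx^i/dλ)(dx^j/dλ) = 0.
Non-zero Christoffel symbols:
Γ^r_{r r} = 2*r/(1 - r^2)
Γ^r_{θ θ} = (r^3 + r)/(r^2 - 1)
Γ^θ_{r θ} = (-r^2 - 1)/(r^3 - r)
Substituting (the symmetric pair Γ^k_{ij}, Γ^k_{ji} combines into a factor 2):
d^2r/dλ^2 + (2*r/(1 - r^2)) (dr/dλ)^2 + ((r^3 + r)/(r^2 - 1)) (dθ/dλ)^2 = 0
d^2θ/dλ^2 + ((-2*r^2 - 2)/(r^3 - r)) (dr/dλ)(dθ/dλ) = 0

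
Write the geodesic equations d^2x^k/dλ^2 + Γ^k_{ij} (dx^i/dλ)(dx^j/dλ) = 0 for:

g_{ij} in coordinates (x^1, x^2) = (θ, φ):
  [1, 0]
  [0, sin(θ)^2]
Geodesic equation: d^2x^k/dλ^2 + Γ^k_{ij} (dx^i/dλ)(dx^j/dλ) = 0.
Non-zero Christoffel symbols:
Γ^θ_{φ φ} = -sin(2*θ)/2
Γ^φ_{θ φ} = 1/tan(θ)
Substituting (the symmetric pair Γ^k_{ij}, Γ^k_{ji} combines into a factor 2):
d^2θ/dλ^2 - (sin(2*θ)/2) (dφ/dλ)^2 = 0
d^2φ/dλ^2 + (2/tan(θ)) (dθ/dλ)(dφ/dλ) = 0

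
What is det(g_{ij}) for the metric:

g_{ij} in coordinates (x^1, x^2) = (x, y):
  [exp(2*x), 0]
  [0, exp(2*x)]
For a 2×2 metric: det(g) = g_{11}·g_{22} - g_{12}·g_{21}
= (exp(2*x))·(exp(2*x)) - (0)·(0)
= exp(4*x) - 0
det(g) = exp(4*x)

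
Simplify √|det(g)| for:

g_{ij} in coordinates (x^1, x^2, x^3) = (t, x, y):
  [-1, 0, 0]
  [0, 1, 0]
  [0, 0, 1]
det(g) = -1
√|det(g)| = 1
Volume element: dV = 1 dt dx dy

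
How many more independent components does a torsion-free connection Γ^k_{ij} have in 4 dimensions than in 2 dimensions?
Independent components in n dimensions: n × n(n+1)/2 = n^2(n+1)/2.
4D: 4 × 10 = 40
2D: 2 × 3 = 6
Difference = 40 - 6 = 34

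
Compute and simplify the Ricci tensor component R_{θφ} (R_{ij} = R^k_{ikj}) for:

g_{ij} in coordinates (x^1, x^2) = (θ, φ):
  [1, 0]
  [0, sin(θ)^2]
Non-zero Christoffel symbols (Γ^k_{ij} = Γ^k_{ji}):
Γ^θ_{φ φ} = -sin(2*θ)/2
Γ^φ_{θ φ} = 1/tan(θ)
R^θ_{θ θ φ} = 0 (a repeated index in an antisymmetric pair)
R^φ_{θ φ φ} = 0 (a repeated index in an antisymmetric pair)
R_{θφ} = R^θ_{θ θ φ} + R^φ_{θ φ φ} = (0) + (0) = 0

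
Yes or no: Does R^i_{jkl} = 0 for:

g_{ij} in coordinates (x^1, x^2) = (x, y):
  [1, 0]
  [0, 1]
All metric components are constant, so every Christoffel symbol vanishes and R^i_{jkl} = 0.
Yes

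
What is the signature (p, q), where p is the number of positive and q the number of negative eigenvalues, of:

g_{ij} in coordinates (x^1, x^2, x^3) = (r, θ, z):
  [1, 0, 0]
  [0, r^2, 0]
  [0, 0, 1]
The metric is diagonal, so its eigenvalues are the diagonal entries: 1, r^2, 1 (at a generic point, where coordinate-dependent entries are positive).
3 positive, 0 negative.
(3, 0) - Riemannian (positive definite)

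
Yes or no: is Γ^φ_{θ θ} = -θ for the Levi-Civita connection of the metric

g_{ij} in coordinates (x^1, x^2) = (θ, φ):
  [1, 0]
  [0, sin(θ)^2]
Γ^φ_{θ θ} = (1/2) g^{φφ} (∂_θ g_{φθ} + ∂_θ g_{φθ} - ∂_φ g_{θθ}) = (1/2)(1/sin(θ)^2)((0) + (0) - (0)) = 0
This differs from the proposed value -θ.
No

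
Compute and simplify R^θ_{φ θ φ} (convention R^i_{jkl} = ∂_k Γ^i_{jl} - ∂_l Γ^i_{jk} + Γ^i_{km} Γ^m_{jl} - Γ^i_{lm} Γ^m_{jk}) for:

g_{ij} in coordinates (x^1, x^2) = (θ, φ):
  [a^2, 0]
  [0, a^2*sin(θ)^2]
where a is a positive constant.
Non-zero Christoffel symbols (Γ^k_{ij} = Γ^k_{ji}):
Γ^θ_{φ φ} = -sin(2*θ)/2
Γ^φ_{θ φ} = 1/tan(θ)
R^θ_{φ θ φ} = ∂_θ Γ^θ_{φ φ} - ∂_φ Γ^θ_{φ θ} + Γ^θ_{θ m} Γ^m_{φ φ} - Γ^θ_{φ m} Γ^m_{φ θ}
  = (-cos(2*θ)) - (0) + (0) - (-cos(θ)^2) = sin(θ)^2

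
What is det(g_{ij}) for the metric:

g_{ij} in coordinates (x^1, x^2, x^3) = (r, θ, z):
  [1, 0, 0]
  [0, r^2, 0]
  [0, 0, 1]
Diagonal metric: det(g) = g_{11}·g_{22}·g_{33}
= (1)·(r^2)·(1)
det(g) = r^2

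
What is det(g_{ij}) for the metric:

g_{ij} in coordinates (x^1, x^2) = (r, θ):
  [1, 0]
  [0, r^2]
For a 2×2 metric: det(g) = g_{11}·g_{22} - g_{12}·g_{21}
= (1)·(r^2) - (0)·(0)
= r^2 - 0
det(g) = r^2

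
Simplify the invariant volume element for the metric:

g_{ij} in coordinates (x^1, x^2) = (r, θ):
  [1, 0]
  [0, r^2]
det(g) = r^2
√|det(g)| = r
Volume element: dV = r dr dθ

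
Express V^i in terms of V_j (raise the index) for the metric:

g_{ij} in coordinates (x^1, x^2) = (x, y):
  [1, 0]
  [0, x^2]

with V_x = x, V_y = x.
Inverse metric (diagonal): g^{xx} = 1, g^{yy} = 1/x^2
V^i = g^{ij} V_j:
V^x = (1)(x) + (0)(x) = x
V^y = (0)(x) + (1/x^2)(x) = 1/x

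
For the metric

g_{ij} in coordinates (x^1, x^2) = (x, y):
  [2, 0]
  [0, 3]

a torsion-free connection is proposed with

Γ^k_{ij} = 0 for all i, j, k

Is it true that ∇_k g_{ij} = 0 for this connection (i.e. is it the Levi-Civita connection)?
Using ∇_k g_{ij} = ∂_k g_{ij} - Γ^m_{ki} g_{mj} - Γ^m_{kj} g_{im}:
e.g. ∇_x g_{yy} = (0) - (0) - (0) = 0
Every component ∇_k g_{ij} vanishes: the connection is metric compatible.
Yes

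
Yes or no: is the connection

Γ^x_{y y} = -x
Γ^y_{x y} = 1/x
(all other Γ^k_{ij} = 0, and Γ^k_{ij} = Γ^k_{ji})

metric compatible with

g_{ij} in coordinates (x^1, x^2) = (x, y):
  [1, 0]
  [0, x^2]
Using ∇_k g_{ij} = ∂_k g_{ij} - Γ^m_{ki} g_{mj} - Γ^m_{kj} g_{im}:
e.g. ∇_x g_{yy} = (2*x) - (x) - (x) = 0
Every component ∇_k g_{ij} vanishes: the connection is metric compatible.
Yes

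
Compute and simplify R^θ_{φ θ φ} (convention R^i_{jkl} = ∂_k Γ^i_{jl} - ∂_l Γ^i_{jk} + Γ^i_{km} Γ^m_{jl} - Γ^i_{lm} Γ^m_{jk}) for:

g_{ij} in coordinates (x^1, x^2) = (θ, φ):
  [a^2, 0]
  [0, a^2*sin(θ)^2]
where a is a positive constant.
Non-zero Christoffel symbols (Γ^k_{ij} = Γ^k_{ji}):
Γ^θ_{φ φ} = -sin(2*θ)/2
Γ^φ_{θ φ} = 1/tan(θ)
R^θ_{φ θ φ} = ∂_θ Γ^θ_{φ φ} - ∂_φ Γ^θ_{φ θ} + Γ^θ_{θ m} Γ^m_{φ φ} - Γ^θ_{φ m} Γ^m_{φ θ}
  = (-cos(2*θ)) - (0) + (0) - (-cos(θ)^2) = sin(θ)^2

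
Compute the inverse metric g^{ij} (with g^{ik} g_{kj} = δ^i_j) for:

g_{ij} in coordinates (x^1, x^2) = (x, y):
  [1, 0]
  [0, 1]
The metric is diagonal, so g^{ij} is diagonal with entries 1/g_{ii}: diag(1, 1).
g^{ij}:
  [1, 0]
  [0, 1]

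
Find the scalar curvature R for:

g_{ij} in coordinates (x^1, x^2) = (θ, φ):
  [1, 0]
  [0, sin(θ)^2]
Non-zero Christoffel symbols (Γ^k_{ij} = Γ^k_{ji}):
Γ^θ_{φ φ} = -sin(2*θ)/2
Γ^φ_{θ φ} = 1/tan(θ)
Ricci tensor (R_{ij} = R^k_{ikj}): R_{θθ} = 1, R_{θφ} = 0, R_{φφ} = sin(θ)^2
Inverse metric: g^{θθ} = 1, g^{φφ} = 1/sin(θ)^2
R = g^{ij} R_{ij} = (1)(1) + (1/sin(θ)^2)(sin(θ)^2) = 2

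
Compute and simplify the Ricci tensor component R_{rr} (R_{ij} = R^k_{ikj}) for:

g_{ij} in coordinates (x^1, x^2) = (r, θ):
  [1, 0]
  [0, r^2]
Non-zero Christoffel symbols (Γ^k_{ij} = Γ^k_{ji}):
Γ^r_{θ θ} = -r
Γ^θ_{r θ} = 1/r
R^r_{r r r} = 0 (a repeated index in an antisymmetric pair)
R^θ_{r θ r} = ∂_θ Γ^θ_{r r} - ∂_r Γ^θ_{r θ} + Γ^θ_{θ m} Γ^m_{r r} - Γ^θ_{r m} Γ^m_{r θ}
  = (0) - (-1/r^2) + (0) - (1/r^2) = 0
R_{rr} = R^r_{r r r} + R^θ_{r θ r} = (0) + (0) = 0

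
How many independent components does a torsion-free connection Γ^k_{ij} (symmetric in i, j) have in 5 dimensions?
Γ^k_{ij} has n choices for the upper index and n(n+1)/2 independent symmetric lower index pairs.
Total = 5 × 5×6/2 = 5 × 15 = 75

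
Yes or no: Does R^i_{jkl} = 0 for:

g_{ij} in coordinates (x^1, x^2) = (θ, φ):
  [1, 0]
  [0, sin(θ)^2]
Non-zero Christoffel symbols:
Γ^θ_{φ φ} = -sin(2*θ)/2
Γ^φ_{θ φ} = 1/tan(θ)
Ricci tensor: R_{θθ} = 1, R_{θφ} = 0, R_{φφ} = sin(θ)^2
The Ricci tensor is non-zero, so the Riemann tensor is non-zero: not flat.
No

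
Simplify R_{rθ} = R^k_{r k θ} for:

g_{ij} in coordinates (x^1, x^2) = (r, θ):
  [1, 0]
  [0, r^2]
Non-zero Christoffel symbols (Γ^k_{ij} = Γ^k_{ji}):
Γ^r_{θ θ} = -r
Γ^θ_{r θ} = 1/r
R^r_{r r θ} = 0 (a repeated index in an antisymmetric pair)
R^θ_{r θ θ} = 0 (a repeated index in an antisymmetric pair)
R_{rθ} = R^r_{r r θ} + R^θ_{r θ θ} = (0) + (0) = 0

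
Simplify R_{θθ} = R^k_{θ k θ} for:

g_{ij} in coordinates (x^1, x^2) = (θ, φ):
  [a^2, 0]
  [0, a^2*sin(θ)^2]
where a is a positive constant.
Non-zero Christoffel symbols (Γ^k_{ij} = Γ^k_{ji}):
Γ^θ_{φ φ} = -sin(2*θ)/2
Γ^φ_{θ φ} = 1/tan(θ)
R^θ_{θ θ θ} = 0 (a repeated index in an antisymmetric pair)
R^φ_{θ φ θ} = ∂_φ Γ^φ_{θ θ} - ∂_θ Γ^φ_{θ φ} + Γ^φ_{φ m} Γ^m_{θ θ} - Γ^φ_{θ m} Γ^m_{θ φ}
  = (0) - (-1/sin(θ)^2) + (0) - (1/tan(θ)^2) = 1
R_{θθ} = R^θ_{θ θ θ} + R^φ_{θ φ θ} = (0) + (1) = 1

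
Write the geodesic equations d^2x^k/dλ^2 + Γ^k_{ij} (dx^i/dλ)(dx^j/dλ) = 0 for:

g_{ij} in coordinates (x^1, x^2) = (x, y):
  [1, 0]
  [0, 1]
Geodesic equation: d^2x^k/dλ^2 + Γ^k_{ij} (dx^i/dλ)(dx^j/dλ) = 0.
All Christoffel symbols vanish, so the geodesics are straight lines:
d^2x/dλ^2 = 0
d^2y/dλ^2 = 0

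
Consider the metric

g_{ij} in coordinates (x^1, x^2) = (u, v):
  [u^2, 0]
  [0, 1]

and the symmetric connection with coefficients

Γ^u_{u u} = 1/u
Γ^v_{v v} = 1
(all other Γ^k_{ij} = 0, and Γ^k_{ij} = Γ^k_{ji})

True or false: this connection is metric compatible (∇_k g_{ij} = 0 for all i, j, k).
Using ∇_k g_{ij} = ∂_k g_{ij} - Γ^m_{ki} g_{mj} - Γ^m_{kj} g_{im}:
∇_v g_{vv} = (0) - (1) - (1) = -2 ≠ 0
So the connection is not metric compatible (it is not the Levi-Civita connection).
False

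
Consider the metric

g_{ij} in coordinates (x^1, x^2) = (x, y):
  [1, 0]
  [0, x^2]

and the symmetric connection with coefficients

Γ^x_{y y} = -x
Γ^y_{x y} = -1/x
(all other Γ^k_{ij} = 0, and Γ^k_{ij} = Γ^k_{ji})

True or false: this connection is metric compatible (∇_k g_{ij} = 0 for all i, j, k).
Using ∇_k g_{ij} = ∂_k g_{ij} - Γ^m_{ki} g_{mj} - Γ^m_{kj} g_{im}:
∇_x g_{yy} = (2*x) - (-x) - (-x) = 4*x ≠ 0
So the connection is not metric compatible (it is not the Levi-Civita connection).
False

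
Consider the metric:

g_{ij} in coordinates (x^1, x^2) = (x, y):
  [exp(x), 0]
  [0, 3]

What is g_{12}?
With x^1 = x, x^2 = y, g_{12} = g_{xy} is the row-1, column-2 entry of the matrix.
g_{12} = 0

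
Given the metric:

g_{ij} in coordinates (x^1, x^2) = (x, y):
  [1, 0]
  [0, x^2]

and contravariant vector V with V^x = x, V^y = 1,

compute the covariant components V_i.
V_i = g_{ij} V^j:
V_x = (1)(x) + (0)(1) = x
V_y = (0)(x) + (x^2)(1) = x^2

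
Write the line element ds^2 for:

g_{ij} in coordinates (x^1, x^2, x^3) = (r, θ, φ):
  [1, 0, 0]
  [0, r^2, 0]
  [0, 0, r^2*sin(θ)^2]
ds^2 = g_{ij} dx^i dx^j; only the non-zero components contribute.
ds^2 = dr^2 + r^2 dθ^2 + r^2*sin(θ)^2 dφ^2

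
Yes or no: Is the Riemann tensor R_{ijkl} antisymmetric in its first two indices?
R_{ijkl} = -R_{jikl} (follows from metric compatibility).
Yes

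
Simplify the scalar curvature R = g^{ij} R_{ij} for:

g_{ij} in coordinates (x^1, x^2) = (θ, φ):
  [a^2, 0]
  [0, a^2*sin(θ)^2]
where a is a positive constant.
Non-zero Christoffel symbols (Γ^k_{ij} = Γ^k_{ji}):
Γ^θ_{φ φ} = -sin(2*θ)/2
Γ^φ_{θ φ} = 1/tan(θ)
Ricci tensor (R_{ij} = R^k_{ikj}): R_{θθ} = 1, R_{θφ} = 0, R_{φφ} = sin(θ)^2
Inverse metric: g^{θθ} = 1/a^2, g^{φφ} = 1/(a^2*sin(θ)^2)
R = g^{ij} R_{ij} = (1/a^2)(1) + (1/(a^2*sin(θ)^2))(sin(θ)^2) = 2/a^2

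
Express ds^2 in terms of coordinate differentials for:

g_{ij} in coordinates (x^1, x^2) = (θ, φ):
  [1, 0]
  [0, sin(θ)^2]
ds^2 = g_{ij} dx^i dx^j; only the non-zero components contribute.
ds^2 = dθ^2 + sin(θ)^2 dφ^2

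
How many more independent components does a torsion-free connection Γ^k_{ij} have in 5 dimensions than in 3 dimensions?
Independent components in n dimensions: n × n(n+1)/2 = n^2(n+1)/2.
5D: 5 × 15 = 75
3D: 3 × 6 = 18
Difference = 75 - 18 = 57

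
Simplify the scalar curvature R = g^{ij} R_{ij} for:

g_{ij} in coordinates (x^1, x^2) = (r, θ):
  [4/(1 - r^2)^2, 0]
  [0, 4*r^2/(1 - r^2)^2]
Non-zero Christoffel symbols (Γ^k_{ij} = Γ^k_{ji}):
Γ^r_{r r} = 2*r/(1 - r^2)
Γ^r_{θ θ} = (r^3 + r)/(r^2 - 1)
Γ^θ_{r θ} = (-r^2 - 1)/(r^3 - r)
Ricci tensor (R_{ij} = R^k_{ikj}): R_{rr} = -4/(r^2 - 1)^2, R_{rθ} = 0, R_{θθ} = -4*r^2/(r^2 - 1)^2
Inverse metric: g^{rr} = (1 - r^2)^2/4, g^{θθ} = (1 - r^2)^2/(4*r^2)
R = g^{ij} R_{ij} = ((1 - r^2)^2/4)(-4/(r^2 - 1)^2) + ((1 - r^2)^2/(4*r^2))(-4*r^2/(r^2 - 1)^2) = -2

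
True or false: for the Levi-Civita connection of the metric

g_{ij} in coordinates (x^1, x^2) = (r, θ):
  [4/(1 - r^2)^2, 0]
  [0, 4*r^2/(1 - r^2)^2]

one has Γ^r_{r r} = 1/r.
Γ^r_{r r} = (1/2) g^{rr} (∂_r g_{rr} + ∂_r g_{rr} - ∂_r g_{rr}) = (1/2)((1 - r^2)^2/4)((16*r/(1 - r^2)^3) + (16*r/(1 - r^2)^3) - (16*r/(1 - r^2)^3)) = 2*r/(1 - r^2)
This differs from the proposed value 1/r.
False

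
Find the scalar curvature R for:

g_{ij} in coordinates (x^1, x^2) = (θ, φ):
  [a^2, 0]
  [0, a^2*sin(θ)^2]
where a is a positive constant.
Non-zero Christoffel symbols (Γ^k_{ij} = Γ^k_{ji}):
Γ^θ_{φ φ} = -sin(2*θ)/2
Γ^φ_{θ φ} = 1/tan(θ)
Ricci tensor (R_{ij} = R^k_{ikj}): R_{θθ} = 1, R_{θφ} = 0, R_{φφ} = sin(θ)^2
Inverse metric: g^{θθ} = 1/a^2, g^{φφ} = 1/(a^2*sin(θ)^2)
R = g^{ij} R_{ij} = (1/a^2)(1) + (1/(a^2*sin(θ)^2))(sin(θ)^2) = 2/a^2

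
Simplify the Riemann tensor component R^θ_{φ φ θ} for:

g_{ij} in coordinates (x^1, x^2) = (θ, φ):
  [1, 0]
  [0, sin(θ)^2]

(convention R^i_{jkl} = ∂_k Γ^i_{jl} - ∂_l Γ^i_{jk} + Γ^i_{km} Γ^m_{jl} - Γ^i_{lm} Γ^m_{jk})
Non-zero Christoffel symbols (Γ^k_{ij} = Γ^k_{ji}):
Γ^θ_{φ φ} = -sin(2*θ)/2
Γ^φ_{θ φ} = 1/tan(θ)
R^θ_{φ φ θ} = ∂_φ Γ^θ_{φ θ} - ∂_θ Γ^θ_{φ φ} + Γ^θ_{φ m} Γ^m_{φ θ} - Γ^θ_{θ m} Γ^m_{φ φ}
  = (0) - (-cos(2*θ)) + (-cos(θ)^2) - (0) = -sin(θ)^2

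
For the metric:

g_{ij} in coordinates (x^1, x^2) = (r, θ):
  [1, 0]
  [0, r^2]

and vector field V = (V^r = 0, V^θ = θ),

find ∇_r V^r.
Non-zero Christoffel symbols:
Γ^r_{θ θ} = -r
Γ^θ_{r θ} = 1/r
∇_r V^r = ∂_r V^r + Γ^r_{r j} V^j
  = (0) + (0)(0) + (0)(θ)
  = 0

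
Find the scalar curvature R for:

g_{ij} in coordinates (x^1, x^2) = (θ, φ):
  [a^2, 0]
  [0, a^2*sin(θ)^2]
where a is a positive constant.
Non-zero Christoffel symbols (Γ^k_{ij} = Γ^k_{ji}):
Γ^θ_{φ φ} = -sin(2*θ)/2
Γ^φ_{θ φ} = 1/tan(θ)
Ricci tensor (R_{ij} = R^k_{ikj}): R_{θθ} = 1, R_{θφ} = 0, R_{φφ} = sin(θ)^2
Inverse metric: g^{θθ} = 1/a^2, g^{φφ} = 1/(a^2*sin(θ)^2)
R = g^{ij} R_{ij} = (1/a^2)(1) + (1/(a^2*sin(θ)^2))(sin(θ)^2) = 2/a^2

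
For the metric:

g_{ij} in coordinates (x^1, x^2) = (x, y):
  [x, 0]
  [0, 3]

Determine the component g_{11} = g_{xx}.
With x^1 = x, x^2 = y, g_{11} = g_{xx} is the row-1, column-1 entry of the matrix.
g_{11} = x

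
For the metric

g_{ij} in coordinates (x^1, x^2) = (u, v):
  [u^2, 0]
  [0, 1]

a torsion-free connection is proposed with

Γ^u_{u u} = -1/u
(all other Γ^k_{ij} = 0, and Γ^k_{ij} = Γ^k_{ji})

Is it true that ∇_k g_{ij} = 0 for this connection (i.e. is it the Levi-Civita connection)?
Using ∇_k g_{ij} = ∂_k g_{ij} - Γ^m_{ki} g_{mj} - Γ^m_{kj} g_{im}:
∇_u g_{uu} = (2*u) - (-u) - (-u) = 4*u ≠ 0
So the connection is not metric compatible (it is not the Levi-Civita connection).
No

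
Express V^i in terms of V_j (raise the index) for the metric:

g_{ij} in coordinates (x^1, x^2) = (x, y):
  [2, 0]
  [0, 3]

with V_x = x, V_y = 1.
Inverse metric (diagonal): g^{xx} = 1/2, g^{yy} = 1/3
V^i = g^{ij} V_j:
V^x = (1/2)(x) + (0)(1) = x/2
V^y = (0)(x) + (1/3)(1) = 1/3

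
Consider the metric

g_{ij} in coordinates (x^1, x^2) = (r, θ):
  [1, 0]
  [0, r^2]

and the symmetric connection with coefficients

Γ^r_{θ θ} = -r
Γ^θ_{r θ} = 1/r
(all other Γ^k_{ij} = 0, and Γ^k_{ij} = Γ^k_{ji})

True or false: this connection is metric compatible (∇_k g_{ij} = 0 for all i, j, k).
Using ∇_k g_{ij} = ∂_k g_{ij} - Γ^m_{ki} g_{mj} - Γ^m_{kj} g_{im}:
e.g. ∇_r g_{θθ} = (2*r) - (r) - (r) = 0
Every component ∇_k g_{ij} vanishes: the connection is metric compatible.
True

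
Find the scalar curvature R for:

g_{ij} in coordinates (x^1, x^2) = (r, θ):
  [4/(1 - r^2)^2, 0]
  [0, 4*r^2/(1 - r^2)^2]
Non-zero Christoffel symbols (Γ^k_{ij} = Γ^k_{ji}):
Γ^r_{r r} = 2*r/(1 - r^2)
Γ^r_{θ θ} = (r^3 + r)/(r^2 - 1)
Γ^θ_{r θ} = (-r^2 - 1)/(r^3 - r)
Ricci tensor (R_{ij} = R^k_{ikj}): R_{rr} = -4/(r^2 - 1)^2, R_{rθ} = 0, R_{θθ} = -4*r^2/(r^2 - 1)^2
Inverse metric: g^{rr} = (1 - r^2)^2/4, g^{θθ} = (1 - r^2)^2/(4*r^2)
R = g^{ij} R_{ij} = ((1 - r^2)^2/4)(-4/(r^2 - 1)^2) + ((1 - r^2)^2/(4*r^2))(-4*r^2/(r^2 - 1)^2) = -2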